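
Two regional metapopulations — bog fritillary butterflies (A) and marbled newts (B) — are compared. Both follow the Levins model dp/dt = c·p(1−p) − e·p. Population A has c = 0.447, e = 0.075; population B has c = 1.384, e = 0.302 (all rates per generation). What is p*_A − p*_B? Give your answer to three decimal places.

0.050

A: p*_A = 1 − 0.075/0.447 = 0.8322.
B: p*_B = 1 − 0.302/1.384 = 0.7818.
p*_A − p*_B = 0.8322 − 0.7818 = 0.0504.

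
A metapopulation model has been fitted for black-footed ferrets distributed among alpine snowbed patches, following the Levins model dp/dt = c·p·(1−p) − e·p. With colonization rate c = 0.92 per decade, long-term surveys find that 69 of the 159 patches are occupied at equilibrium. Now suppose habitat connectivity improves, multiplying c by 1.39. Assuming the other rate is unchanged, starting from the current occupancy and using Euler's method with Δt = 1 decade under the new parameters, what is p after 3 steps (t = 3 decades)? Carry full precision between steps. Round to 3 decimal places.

0.586

Observed p* = 69/159 = 0.43396.
Balance c(1−p*) = e gives e = 0.92×(1 − 0.43396) = 0.52075.
Starting from p₀ = 0.43396; update p ← p + (dp/dt)·Δt with the new parameters.
step 1: Δp = +0.08814, p = 0.52210
step 2: Δp = +0.04719, p = 0.56929
step 3: Δp = +0.01710, p = 0.58639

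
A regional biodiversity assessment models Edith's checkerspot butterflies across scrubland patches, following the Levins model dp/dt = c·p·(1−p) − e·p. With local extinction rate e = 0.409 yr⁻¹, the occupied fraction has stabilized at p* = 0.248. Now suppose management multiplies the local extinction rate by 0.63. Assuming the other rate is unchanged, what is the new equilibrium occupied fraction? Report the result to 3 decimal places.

Balance c(1−p*) = e gives c = e/(1 − 0.24800) = 0.409/0.75200 = 0.54388.
New p* = 1 − e/c = 1 − 0.25767/0.54388 = 0.52624.

0.526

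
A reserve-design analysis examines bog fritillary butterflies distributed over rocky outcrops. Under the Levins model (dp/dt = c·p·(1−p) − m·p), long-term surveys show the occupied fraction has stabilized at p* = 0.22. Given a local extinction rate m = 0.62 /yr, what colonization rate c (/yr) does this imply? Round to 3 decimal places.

0.795

At equilibrium c(1−p*) = m, so c = m/(1−p*).
c = 0.62/(1 − 0.22) = 0.62/0.7800 = 0.7949.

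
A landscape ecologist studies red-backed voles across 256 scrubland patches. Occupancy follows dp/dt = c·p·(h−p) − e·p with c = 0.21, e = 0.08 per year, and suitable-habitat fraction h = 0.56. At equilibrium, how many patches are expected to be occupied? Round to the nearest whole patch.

46

p* = h − e/c = 0.56 − 0.3810 = 0.1790.
Expected occupied patches = N × p* = 256 × 0.1790 = 45.84 ≈ 46.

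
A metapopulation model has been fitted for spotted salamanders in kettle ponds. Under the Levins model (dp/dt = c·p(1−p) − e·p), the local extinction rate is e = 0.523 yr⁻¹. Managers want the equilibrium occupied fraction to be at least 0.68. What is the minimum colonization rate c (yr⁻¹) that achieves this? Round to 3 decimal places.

1.634

p* = 1 − e/c ≥ 0.68 requires e/c ≤ 0.3200, i.e. c ≥ e/0.3200.
c_min = 0.523/0.3200 = 1.6344.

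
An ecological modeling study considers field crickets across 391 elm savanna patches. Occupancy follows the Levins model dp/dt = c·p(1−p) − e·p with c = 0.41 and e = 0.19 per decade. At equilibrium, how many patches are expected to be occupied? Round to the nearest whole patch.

210

p* = 1 − e/c = 1 − 0.19/0.41 = 0.5366.
Expected occupied patches = N × p* = 391 × 0.5366 = 209.80 ≈ 210.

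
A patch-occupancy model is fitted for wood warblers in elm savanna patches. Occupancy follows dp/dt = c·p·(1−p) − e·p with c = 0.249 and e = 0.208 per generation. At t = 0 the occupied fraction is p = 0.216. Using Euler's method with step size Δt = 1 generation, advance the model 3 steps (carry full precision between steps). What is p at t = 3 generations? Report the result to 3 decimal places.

Update rule: p ← p + [c·p·(1−p) − e·p]·Δt with Δt = 1.
p: 0.21600 → 0.21324  (Δp = -0.00276)
p: 0.21324 → 0.21066  (Δp = -0.00258)
p: 0.21066 → 0.20825  (Δp = -0.00241)

0.208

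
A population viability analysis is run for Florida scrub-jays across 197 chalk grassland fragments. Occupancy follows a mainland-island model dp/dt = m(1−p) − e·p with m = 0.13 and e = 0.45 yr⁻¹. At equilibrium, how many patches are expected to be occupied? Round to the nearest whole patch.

p* = m/(m+e) = 0.13/0.5800 = 0.2241.
Expected occupied patches = N × p* = 197 × 0.2241 = 44.16 ≈ 44.

44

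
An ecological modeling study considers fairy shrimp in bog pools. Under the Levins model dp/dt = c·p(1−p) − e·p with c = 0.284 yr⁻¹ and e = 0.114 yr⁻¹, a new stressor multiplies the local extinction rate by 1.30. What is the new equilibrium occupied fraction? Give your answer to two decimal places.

Before: p* = 1 − 0.114/0.284 = 0.5986.
After the change, c = 0.284, e = 0.1482, so p* = 1 − 0.1482/0.284 = 0.4782.

0.48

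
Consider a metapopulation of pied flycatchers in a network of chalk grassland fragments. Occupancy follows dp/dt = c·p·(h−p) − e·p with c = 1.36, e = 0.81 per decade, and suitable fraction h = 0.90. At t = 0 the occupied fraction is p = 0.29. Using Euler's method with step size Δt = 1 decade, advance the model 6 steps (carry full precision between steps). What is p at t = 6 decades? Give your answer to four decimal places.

Update rule: p ← p + [c·p·(h−p) − e·p]·Δt with Δt = 1.
  1  |  dp/dt·Δt = +0.005684  |  p_1 = 0.295684
  2  |  dp/dt·Δt = +0.003510  |  p_2 = 0.299194
  3  |  dp/dt·Δt = +0.002123  |  p_3 = 0.301317
  4  |  dp/dt·Δt = +0.001268  |  p_4 = 0.302585
  5  |  dp/dt·Δt = +0.000752  |  p_5 = 0.303337
  6  |  dp/dt·Δt = +0.000443  |  p_6 = 0.303780

0.3038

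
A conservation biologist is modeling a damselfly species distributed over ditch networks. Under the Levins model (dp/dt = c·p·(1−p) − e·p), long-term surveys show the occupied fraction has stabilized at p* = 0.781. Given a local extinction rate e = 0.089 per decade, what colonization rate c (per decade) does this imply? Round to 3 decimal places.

0.406

At equilibrium c(1−p*) = e, so c = e/(1−p*).
c = 0.089/(1 − 0.781) = 0.089/0.2190 = 0.4064.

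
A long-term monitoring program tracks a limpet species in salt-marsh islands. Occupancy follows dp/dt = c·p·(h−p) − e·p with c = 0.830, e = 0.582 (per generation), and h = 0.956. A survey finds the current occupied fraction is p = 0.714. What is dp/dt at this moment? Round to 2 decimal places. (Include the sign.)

-0.27

Colonization term: c·p·(h−p) = 0.830×0.714×0.2420 = 0.14341.
Extinction term: e·p = 0.41555.
dp/dt = 0.14341 − 0.41555 = -0.27213.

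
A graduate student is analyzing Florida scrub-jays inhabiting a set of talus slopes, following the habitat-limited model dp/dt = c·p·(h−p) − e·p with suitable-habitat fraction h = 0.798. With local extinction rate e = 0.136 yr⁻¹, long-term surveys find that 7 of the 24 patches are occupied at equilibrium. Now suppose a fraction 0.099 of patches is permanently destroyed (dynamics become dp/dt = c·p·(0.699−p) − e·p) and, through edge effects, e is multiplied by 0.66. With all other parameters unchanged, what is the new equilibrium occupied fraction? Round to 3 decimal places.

0.365

Observed p* = 7/24 = 0.29167.
Balance c(h−p*) = e gives c = e/(0.798 − 0.29167) = 0.136/0.50633 = 0.26860.
New p* = 0.699 − e/c = 0.699 − 0.08976/0.26860 = 0.36482.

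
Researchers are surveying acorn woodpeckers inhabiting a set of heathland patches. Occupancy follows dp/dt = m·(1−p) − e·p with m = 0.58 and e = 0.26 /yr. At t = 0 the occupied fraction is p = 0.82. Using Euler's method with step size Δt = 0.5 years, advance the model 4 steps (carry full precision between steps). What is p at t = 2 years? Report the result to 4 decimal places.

Update rule: p ← p + [m·(1−p) − e·p]·Δt with Δt = 0.5.
t = 0.5: p = 0.82000 + (-0.05440) = 0.76560
t = 1: p = 0.76560 + (-0.03155) = 0.73405
t = 1.5: p = 0.73405 + (-0.01830) = 0.71575
t = 2: p = 0.71575 + (-0.01061) = 0.70513

0.7051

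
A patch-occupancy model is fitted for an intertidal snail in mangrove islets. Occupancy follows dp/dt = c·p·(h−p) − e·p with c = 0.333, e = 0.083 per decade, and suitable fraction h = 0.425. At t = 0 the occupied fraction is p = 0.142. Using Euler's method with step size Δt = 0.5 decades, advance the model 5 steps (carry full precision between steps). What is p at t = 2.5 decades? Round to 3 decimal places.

0.146

Update rule: p ← p + [c·p·(h−p) − e·p]·Δt with Δt = 0.5.
step 1: Δp = +0.00080, p = 0.14280
step 2: Δp = +0.00078, p = 0.14358
step 3: Δp = +0.00077, p = 0.14435
step 4: Δp = +0.00075, p = 0.14511
step 5: Δp = +0.00074, p = 0.14585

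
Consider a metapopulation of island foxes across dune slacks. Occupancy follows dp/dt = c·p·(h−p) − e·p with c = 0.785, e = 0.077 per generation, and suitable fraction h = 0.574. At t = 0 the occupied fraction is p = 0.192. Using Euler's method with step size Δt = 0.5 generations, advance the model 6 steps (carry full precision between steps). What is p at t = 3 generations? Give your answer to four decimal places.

0.3219

Update rule: p ← p + [c·p·(h−p) − e·p]·Δt with Δt = 0.5.
t = 0.5: p = 0.19200 + (+0.02140) = 0.21340
t = 1: p = 0.21340 + (+0.02199) = 0.23538
t = 1.5: p = 0.23538 + (+0.02222) = 0.25761
t = 2: p = 0.25761 + (+0.02207) = 0.27968
t = 2.5: p = 0.27968 + (+0.02154) = 0.30122
t = 3: p = 0.30122 + (+0.02065) = 0.32187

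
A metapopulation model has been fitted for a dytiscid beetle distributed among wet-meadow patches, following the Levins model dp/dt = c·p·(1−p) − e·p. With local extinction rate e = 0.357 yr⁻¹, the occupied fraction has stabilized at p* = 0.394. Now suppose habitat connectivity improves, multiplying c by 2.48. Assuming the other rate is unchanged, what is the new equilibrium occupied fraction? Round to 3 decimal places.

0.756

Balance c(1−p*) = e gives c = e/(1 − 0.39400) = 0.357/0.60600 = 0.58911.
New p* = 1 − e/c = 1 − 0.35700/1.46099 = 0.75565.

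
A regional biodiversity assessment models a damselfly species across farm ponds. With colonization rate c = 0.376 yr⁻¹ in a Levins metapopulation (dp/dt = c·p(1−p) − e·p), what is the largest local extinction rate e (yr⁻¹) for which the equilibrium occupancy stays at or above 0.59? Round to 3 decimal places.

1 − e/c ≥ 0.59 ⇒ e ≤ c(1 − 0.59) = 0.376 × 0.4100.
e_max = 0.1542.

0.154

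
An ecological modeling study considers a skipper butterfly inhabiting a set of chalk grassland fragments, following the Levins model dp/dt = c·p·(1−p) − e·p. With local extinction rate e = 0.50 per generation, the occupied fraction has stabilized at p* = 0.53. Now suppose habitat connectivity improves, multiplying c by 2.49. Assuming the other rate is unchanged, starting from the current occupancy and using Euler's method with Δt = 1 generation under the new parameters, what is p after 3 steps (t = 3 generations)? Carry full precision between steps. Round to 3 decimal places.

Balance c(1−p*) = e gives c = e/(1 − 0.53000) = 0.50/0.47000 = 1.06383.
Starting from p₀ = 0.53000; update p ← p + (dp/dt)·Δt with the new parameters.
step 1: Δp = +0.39485, p = 0.92485
step 2: Δp = -0.27832, p = 0.64653
step 3: Δp = +0.28209, p = 0.92862

0.929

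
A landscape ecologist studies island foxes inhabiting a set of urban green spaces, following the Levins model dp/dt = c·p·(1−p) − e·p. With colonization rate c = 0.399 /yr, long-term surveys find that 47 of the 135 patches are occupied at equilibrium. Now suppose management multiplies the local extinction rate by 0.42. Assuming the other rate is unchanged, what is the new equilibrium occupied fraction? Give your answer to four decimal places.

0.7262

Observed p* = 47/135 = 0.34815.
Balance c(1−p*) = e gives e = 0.399×(1 − 0.34815) = 0.26009.
New p* = 1 − e/c = 1 − 0.10924/0.39900 = 0.72622.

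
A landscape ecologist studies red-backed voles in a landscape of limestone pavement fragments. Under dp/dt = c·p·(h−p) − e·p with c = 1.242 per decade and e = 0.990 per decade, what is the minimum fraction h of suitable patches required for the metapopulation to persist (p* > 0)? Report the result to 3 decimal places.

p* = h − e/c is positive only when h > e/c.
h_min = e/c = 0.990/1.242 = 0.7971.

0.797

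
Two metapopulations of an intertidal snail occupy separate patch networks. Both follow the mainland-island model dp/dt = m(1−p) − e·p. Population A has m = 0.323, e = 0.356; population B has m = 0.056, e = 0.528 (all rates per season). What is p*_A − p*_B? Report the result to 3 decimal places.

0.380

A: p*_A = m/(m+e) = 0.323/0.6790 = 0.4757.
B: p*_B = 0.056/0.5840 = 0.0959.
p*_A − p*_B = 0.4757 − 0.0959 = 0.3798.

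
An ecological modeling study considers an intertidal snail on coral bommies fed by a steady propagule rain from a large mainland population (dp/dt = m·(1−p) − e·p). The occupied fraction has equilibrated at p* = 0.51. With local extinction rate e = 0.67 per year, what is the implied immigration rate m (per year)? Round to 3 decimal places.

At equilibrium m(1−p*) = e·p*, so m = e·p*/(1−p*).
m = 0.67 × 0.51 / 0.4900 = 0.3417/0.4900 = 0.6973.

0.697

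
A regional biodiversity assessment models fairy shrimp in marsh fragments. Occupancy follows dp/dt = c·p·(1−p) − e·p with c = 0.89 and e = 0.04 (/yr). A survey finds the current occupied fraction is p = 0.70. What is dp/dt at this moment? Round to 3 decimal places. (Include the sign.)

Colonization term: c·p·(1−p) = 0.89×0.70×0.3000 = 0.18690.
Extinction term: e·p = 0.02800.
dp/dt = 0.18690 − 0.02800 = 0.15890.

0.159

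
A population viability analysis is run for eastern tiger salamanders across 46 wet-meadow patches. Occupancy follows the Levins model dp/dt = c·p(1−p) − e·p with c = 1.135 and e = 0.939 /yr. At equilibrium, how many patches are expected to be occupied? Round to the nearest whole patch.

p* = 1 − e/c = 1 − 0.939/1.135 = 0.1727.
Expected occupied patches = N × p* = 46 × 0.1727 = 7.94 ≈ 8.

8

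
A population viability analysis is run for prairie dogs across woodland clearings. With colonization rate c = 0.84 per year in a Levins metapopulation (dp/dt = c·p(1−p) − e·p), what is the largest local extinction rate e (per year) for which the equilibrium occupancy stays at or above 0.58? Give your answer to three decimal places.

0.353

1 − e/c ≥ 0.58 ⇒ e ≤ c(1 − 0.58) = 0.84 × 0.4200.
e_max = 0.3528.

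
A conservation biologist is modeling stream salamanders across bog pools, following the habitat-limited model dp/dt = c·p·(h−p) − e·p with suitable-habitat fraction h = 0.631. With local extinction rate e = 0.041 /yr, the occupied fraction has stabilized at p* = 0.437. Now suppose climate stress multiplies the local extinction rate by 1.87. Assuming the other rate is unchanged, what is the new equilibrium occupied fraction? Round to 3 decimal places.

Balance c(h−p*) = e gives c = e/(0.631 − 0.43700) = 0.041/0.19400 = 0.21134.
New p* = 0.631 − e/c = 0.631 − 0.07667/0.21134 = 0.26822.

0.268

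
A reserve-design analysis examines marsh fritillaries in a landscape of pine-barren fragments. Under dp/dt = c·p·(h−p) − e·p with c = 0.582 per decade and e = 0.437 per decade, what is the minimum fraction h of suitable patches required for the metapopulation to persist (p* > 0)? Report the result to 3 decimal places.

0.751

p* = h − e/c is positive only when h > e/c.
h_min = e/c = 0.437/0.582 = 0.7509.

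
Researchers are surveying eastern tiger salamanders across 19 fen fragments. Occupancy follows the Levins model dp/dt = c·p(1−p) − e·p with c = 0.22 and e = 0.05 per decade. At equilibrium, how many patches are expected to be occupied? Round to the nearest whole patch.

15

p* = 1 − e/c = 1 − 0.05/0.22 = 0.7727.
Expected occupied patches = N × p* = 19 × 0.7727 = 14.68 ≈ 15.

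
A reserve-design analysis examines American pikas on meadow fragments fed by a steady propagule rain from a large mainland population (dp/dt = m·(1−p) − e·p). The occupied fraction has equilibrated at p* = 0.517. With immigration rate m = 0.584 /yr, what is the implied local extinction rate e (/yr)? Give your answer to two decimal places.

At equilibrium m(1−p*) = e·p*, so e = m(1−p*)/p*.
e = 0.584 × 0.4830 / 0.517 = 0.5456.

0.55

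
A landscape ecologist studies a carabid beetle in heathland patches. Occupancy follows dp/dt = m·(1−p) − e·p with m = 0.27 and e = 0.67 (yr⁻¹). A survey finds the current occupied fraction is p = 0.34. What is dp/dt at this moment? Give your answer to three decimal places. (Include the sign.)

Colonization term: m·(1−p) = 0.27×0.6600 = 0.17820.
Extinction term: e·p = 0.22780.
dp/dt = 0.17820 − 0.22780 = -0.04960.

-0.050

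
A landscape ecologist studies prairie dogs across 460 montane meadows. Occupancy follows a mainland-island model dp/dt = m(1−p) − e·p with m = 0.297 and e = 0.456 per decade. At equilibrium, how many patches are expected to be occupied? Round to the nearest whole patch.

181

p* = m/(m+e) = 0.297/0.7530 = 0.3944.
Expected occupied patches = N × p* = 460 × 0.3944 = 181.43 ≈ 181.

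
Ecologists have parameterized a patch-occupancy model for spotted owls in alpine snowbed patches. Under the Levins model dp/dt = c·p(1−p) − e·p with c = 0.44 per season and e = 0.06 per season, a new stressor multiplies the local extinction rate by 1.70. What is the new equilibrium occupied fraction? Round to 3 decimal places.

Before: p* = 1 − 0.06/0.44 = 0.8636.
After the change, c = 0.44, e = 0.102, so p* = 1 − 0.102/0.44 = 0.7682.

0.768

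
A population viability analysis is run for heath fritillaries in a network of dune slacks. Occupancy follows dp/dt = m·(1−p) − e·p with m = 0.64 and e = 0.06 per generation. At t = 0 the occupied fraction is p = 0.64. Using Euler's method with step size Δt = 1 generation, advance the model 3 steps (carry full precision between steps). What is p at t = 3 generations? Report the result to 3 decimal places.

0.907

Update rule: p ← p + [m·(1−p) − e·p]·Δt with Δt = 1.
t = 1: p = 0.64000 + (+0.19200) = 0.83200
t = 2: p = 0.83200 + (+0.05760) = 0.88960
t = 3: p = 0.88960 + (+0.01728) = 0.90688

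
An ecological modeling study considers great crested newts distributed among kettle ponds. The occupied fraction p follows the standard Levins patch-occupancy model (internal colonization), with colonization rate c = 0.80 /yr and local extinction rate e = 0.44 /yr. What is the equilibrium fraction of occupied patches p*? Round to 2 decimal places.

0.45

At equilibrium, colonization balances extinction: c·p*·(1−p*) = e·p*.
So p* = 1 − e/c = 1 − 0.44/0.80 = 1 − 0.5500 = 0.4500.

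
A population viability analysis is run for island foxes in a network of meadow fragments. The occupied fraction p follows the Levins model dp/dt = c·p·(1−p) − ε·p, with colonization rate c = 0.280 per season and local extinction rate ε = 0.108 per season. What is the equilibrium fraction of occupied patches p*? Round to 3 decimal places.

Setting dp/dt = 0 and dividing through by p* gives c·(1−p*) = ε.
So p* = 1 − ε/c = 1 − 0.108/0.280 = 1 − 0.3857 = 0.6143.

0.614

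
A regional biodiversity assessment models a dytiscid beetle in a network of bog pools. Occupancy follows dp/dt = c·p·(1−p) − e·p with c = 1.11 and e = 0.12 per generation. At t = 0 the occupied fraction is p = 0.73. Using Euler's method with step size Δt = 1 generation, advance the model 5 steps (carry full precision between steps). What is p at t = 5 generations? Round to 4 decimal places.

Update rule: p ← p + [c·p·(1−p) − e·p]·Δt with Δt = 1.
  1  |  dp/dt·Δt = +0.131181  |  p_1 = 0.861181
  2  |  dp/dt·Δt = +0.029357  |  p_2 = 0.890538
  3  |  dp/dt·Δt = +0.001338  |  p_3 = 0.891876
  4  |  dp/dt·Δt = +0.000015  |  p_4 = 0.891892
  5  |  dp/dt·Δt = +0.000000  |  p_5 = 0.891892

0.8919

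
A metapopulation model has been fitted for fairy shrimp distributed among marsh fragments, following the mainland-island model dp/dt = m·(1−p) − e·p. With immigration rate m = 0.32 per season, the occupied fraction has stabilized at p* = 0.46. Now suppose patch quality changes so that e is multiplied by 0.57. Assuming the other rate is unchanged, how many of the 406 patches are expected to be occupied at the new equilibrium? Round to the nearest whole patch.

243

Balance m(1−p*) = e·p* gives e = m(1−p*)/p* = 0.32×0.54000/0.46000 = 0.37565.
New p* = m/(m+e) = 0.32000/(0.32000+0.21412) = 0.59912.
Expected occupied = 406 × 0.59912 = 243.24 ≈ 243.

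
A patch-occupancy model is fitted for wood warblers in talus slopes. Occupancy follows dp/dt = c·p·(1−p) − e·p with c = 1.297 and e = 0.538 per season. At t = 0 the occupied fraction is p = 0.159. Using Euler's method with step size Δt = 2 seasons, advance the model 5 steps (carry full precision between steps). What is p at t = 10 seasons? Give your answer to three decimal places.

0.589

Update rule: p ← p + [c·p·(1−p) − e·p]·Δt with Δt = 2.
  1  |  dp/dt·Δt = +0.175783  |  p_1 = 0.334783
  2  |  dp/dt·Δt = +0.217466  |  p_2 = 0.552249
  3  |  dp/dt·Δt = +0.047199  |  p_3 = 0.599448
  4  |  dp/dt·Δt = -0.022160  |  p_4 = 0.577288
  5  |  dp/dt·Δt = +0.011843  |  p_5 = 0.589131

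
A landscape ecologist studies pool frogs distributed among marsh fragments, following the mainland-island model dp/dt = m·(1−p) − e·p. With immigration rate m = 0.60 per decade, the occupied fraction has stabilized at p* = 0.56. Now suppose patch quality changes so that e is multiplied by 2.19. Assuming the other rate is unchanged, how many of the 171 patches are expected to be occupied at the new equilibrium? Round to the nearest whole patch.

63

Balance m(1−p*) = e·p* gives e = m(1−p*)/p* = 0.60×0.44000/0.56000 = 0.47143.
New p* = m/(m+e) = 0.60000/(0.60000+1.03243) = 0.36755.
Expected occupied = 171 × 0.36755 = 62.85 ≈ 63.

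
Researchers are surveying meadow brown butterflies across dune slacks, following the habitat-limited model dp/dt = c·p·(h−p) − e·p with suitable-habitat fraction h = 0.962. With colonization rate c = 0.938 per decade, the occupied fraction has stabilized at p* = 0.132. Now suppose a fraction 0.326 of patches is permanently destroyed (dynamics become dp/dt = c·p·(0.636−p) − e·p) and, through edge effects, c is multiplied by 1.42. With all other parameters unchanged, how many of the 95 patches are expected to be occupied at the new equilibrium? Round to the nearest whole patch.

Balance c(h−p*) = e gives e = 0.938×(0.962 − 0.13200) = 0.77854.
New p* = 0.636 − e/c = 0.636 − 0.77854/1.33196 = 0.05149.
Expected occupied = 95 × 0.05149 = 4.89 ≈ 5.

5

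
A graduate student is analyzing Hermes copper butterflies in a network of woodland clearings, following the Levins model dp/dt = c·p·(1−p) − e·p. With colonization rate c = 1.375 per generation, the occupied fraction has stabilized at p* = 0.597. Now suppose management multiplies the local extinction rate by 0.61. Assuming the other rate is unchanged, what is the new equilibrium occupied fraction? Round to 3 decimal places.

0.754

Balance c(1−p*) = e gives e = 1.375×(1 − 0.59700) = 0.55412.
New p* = 1 − e/c = 1 − 0.33801/1.37500 = 0.75417.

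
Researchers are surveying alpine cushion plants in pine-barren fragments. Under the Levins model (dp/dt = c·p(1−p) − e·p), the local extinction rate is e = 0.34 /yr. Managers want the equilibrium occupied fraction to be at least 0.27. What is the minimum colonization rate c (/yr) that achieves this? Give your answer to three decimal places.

0.466

p* = 1 − e/c ≥ 0.27 requires e/c ≤ 0.7300, i.e. c ≥ e/0.7300.
c_min = 0.34/0.7300 = 0.4658.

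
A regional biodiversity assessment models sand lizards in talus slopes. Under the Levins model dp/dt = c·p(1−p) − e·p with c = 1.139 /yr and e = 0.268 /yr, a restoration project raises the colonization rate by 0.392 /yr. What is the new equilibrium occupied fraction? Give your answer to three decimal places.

Before: p* = 1 − 0.268/1.139 = 0.7647.
After the change, c = 1.531, e = 0.268, so p* = 1 − 0.268/1.531 = 0.8250.

0.825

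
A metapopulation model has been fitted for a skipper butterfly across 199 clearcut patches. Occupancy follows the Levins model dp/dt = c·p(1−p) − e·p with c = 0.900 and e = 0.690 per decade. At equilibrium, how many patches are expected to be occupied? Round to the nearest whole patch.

46

p* = 1 − e/c = 1 − 0.690/0.900 = 0.2333.
Expected occupied patches = N × p* = 199 × 0.2333 = 46.43 ≈ 46.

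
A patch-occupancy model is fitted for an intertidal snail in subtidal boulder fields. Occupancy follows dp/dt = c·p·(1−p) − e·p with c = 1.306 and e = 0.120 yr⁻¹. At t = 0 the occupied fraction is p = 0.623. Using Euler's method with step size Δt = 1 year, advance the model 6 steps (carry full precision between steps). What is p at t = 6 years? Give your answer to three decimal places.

Update rule: p ← p + [c·p·(1−p) − e·p]·Δt with Δt = 1.
step 1: Δp = +0.23198, p = 0.85498
step 2: Δp = +0.05933, p = 0.91431
step 3: Δp = -0.00740, p = 0.90691
step 4: Δp = +0.00142, p = 0.90834
step 5: Δp = -0.00026, p = 0.90808
step 6: Δp = +0.00005, p = 0.90812

0.908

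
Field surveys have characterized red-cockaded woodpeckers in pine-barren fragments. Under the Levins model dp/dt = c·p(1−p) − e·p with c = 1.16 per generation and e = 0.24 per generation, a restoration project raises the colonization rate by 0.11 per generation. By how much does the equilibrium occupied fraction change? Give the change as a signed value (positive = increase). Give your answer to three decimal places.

0.018

Before: p* = 1 − 0.24/1.16 = 0.7931.
After the change, c = 1.27, e = 0.24, so p* = 1 − 0.24/1.27 = 0.8110.
Δp* = 0.8110 − 0.7931 = +0.0179.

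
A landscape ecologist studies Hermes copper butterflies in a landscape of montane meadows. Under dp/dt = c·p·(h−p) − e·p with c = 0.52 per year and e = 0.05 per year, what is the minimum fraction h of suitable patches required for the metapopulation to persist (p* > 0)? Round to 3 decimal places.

0.096

p* = h − e/c is positive only when h > e/c.
h_min = e/c = 0.05/0.52 = 0.0962.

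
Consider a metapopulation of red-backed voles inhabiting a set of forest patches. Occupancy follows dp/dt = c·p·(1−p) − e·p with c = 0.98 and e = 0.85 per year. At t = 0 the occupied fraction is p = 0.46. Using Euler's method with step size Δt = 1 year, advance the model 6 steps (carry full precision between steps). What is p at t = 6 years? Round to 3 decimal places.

0.180

Update rule: p ← p + [c·p·(1−p) − e·p]·Δt with Δt = 1.
step 1: Δp = -0.14757, p = 0.31243
step 2: Δp = -0.05505, p = 0.25739
step 3: Δp = -0.03146, p = 0.22592
step 4: Δp = -0.02065, p = 0.20527
step 5: Δp = -0.01461, p = 0.19066
step 6: Δp = -0.01084, p = 0.17982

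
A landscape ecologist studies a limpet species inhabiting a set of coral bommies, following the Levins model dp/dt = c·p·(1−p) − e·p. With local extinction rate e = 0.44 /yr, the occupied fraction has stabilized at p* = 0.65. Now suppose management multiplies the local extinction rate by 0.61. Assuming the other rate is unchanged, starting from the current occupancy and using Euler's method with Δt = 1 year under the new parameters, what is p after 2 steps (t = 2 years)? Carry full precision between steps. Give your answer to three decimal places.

Balance c(1−p*) = e gives c = e/(1 − 0.65000) = 0.44/0.35000 = 1.25714.
Starting from p₀ = 0.65000; update p ← p + (dp/dt)·Δt with the new parameters.
step 1: Δp = +0.11154, p = 0.76154
step 2: Δp = +0.02390, p = 0.78544

0.785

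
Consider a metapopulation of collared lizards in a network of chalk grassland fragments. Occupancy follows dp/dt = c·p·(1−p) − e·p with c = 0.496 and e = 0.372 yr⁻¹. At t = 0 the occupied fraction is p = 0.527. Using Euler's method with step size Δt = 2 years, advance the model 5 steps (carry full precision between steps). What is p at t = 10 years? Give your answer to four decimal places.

Update rule: p ← p + [c·p·(1−p) − e·p]·Δt with Δt = 2.
step 1: Δp = -0.14481, p = 0.38219
step 2: Δp = -0.05012, p = 0.33207
step 3: Δp = -0.02704, p = 0.30504
step 4: Δp = -0.01665, p = 0.28838
step 5: Δp = -0.01098, p = 0.27740

0.2774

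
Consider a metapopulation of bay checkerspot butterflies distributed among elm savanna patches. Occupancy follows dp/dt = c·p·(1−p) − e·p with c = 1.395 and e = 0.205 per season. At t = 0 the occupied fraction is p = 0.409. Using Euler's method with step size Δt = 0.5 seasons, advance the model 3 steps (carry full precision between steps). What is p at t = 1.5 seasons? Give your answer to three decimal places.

Update rule: p ← p + [c·p·(1−p) − e·p]·Δt with Δt = 0.5.
step 1: Δp = +0.12668, p = 0.53568
step 2: Δp = +0.11858, p = 0.65426
step 3: Δp = +0.09072, p = 0.74497

0.745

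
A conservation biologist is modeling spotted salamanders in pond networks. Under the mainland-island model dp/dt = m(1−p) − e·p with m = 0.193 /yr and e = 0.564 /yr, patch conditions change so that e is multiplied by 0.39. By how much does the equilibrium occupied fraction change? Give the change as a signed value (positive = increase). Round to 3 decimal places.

0.212

Before: p* = 0.193/(0.193+0.564) = 0.2550.
After: m = 0.193, e = 0.21996; p* = 0.193/0.4130 = 0.4674.
Δp* = 0.4674 − 0.2550 = +0.2124.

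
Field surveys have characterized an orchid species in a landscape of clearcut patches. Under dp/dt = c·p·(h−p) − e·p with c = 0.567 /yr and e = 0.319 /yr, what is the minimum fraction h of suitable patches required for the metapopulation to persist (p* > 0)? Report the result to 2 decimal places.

0.56

p* = h − e/c is positive only when h > e/c.
h_min = e/c = 0.319/0.567 = 0.5626.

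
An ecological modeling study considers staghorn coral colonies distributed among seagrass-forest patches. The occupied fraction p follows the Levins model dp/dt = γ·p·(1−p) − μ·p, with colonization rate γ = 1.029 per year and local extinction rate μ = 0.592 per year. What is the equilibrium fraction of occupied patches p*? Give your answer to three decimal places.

0.425

At equilibrium, colonization balances extinction: γ·p*·(1−p*) = μ·p*.
So p* = 1 − μ/γ = 1 − 0.592/1.029 = 1 − 0.5753 = 0.4247.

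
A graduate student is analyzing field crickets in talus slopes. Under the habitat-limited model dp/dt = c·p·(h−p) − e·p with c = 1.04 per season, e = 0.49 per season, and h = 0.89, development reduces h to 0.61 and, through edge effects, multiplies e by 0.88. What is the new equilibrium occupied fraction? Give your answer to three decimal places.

Before: p* = h − e/c = 0.89 − 0.49/1.04 = 0.89 − 0.4712 = 0.4188.
After: c = 1.04, e = 0.4312, h = 0.61; p* = 0.61 − 0.4312/1.04 = 0.1954.

0.195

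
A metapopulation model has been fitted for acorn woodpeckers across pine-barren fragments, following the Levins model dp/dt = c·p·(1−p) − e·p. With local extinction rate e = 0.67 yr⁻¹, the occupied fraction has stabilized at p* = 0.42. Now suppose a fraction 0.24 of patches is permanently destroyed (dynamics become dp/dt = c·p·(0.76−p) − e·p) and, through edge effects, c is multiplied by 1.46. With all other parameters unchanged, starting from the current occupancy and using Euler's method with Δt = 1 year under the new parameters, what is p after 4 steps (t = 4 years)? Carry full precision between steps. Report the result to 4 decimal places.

Balance c(1−p*) = e gives c = e/(1 − 0.42000) = 0.67/0.58000 = 1.15517.
Starting from p₀ = 0.42000; update p ← p + (dp/dt)·Δt with the new parameters.
  1  |  dp/dt·Δt = -0.040560  |  p_1 = 0.379440
  2  |  dp/dt·Δt = -0.010687  |  p_2 = 0.368753
  3  |  dp/dt·Δt = -0.003740  |  p_3 = 0.365013
  4  |  dp/dt·Δt = -0.001400  |  p_4 = 0.363614

0.3636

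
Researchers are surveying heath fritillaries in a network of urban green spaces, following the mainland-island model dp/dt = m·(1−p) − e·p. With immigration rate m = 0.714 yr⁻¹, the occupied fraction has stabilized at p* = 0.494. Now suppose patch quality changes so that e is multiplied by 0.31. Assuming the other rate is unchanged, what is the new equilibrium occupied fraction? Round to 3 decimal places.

Balance m(1−p*) = e·p* gives e = m(1−p*)/p* = 0.714×0.50600/0.49400 = 0.73134.
New p* = m/(m+e) = 0.71400/(0.71400+0.22672) = 0.75899.

0.759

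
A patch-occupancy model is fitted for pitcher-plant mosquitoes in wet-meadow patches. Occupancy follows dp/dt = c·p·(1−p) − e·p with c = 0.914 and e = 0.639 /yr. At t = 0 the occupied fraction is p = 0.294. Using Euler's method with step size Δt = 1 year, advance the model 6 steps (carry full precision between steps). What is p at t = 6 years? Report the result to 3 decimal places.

0.300

Update rule: p ← p + [c·p·(1−p) − e·p]·Δt with Δt = 1.
  1  |  dp/dt·Δt = +0.001847  |  p_1 = 0.295847
  2  |  dp/dt·Δt = +0.001360  |  p_2 = 0.297207
  3  |  dp/dt·Δt = +0.000996  |  p_3 = 0.298203
  4  |  dp/dt·Δt = +0.000728  |  p_4 = 0.298932
  5  |  dp/dt·Δt = +0.000531  |  p_5 = 0.299463
  6  |  dp/dt·Δt = +0.000387  |  p_6 = 0.299849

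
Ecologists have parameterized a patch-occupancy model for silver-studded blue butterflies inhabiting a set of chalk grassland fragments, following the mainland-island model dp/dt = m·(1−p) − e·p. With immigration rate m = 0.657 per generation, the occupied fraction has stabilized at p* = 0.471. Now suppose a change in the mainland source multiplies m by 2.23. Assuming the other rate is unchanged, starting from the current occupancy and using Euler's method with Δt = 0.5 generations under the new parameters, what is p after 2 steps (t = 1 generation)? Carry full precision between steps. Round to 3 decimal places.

Balance m(1−p*) = e·p* gives e = m(1−p*)/p* = 0.657×0.52900/0.47100 = 0.73790.
Starting from p₀ = 0.47100; update p ← p + (dp/dt)·Δt with the new parameters.
  1  |  dp/dt·Δt = +0.213745  |  p_1 = 0.684745
  2  |  dp/dt·Δt = -0.021697  |  p_2 = 0.663048

0.663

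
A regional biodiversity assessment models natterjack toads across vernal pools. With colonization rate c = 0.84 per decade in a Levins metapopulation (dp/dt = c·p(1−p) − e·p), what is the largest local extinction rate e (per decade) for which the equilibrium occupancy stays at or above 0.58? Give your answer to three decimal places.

0.353

1 − e/c ≥ 0.58 ⇒ e ≤ c(1 − 0.58) = 0.84 × 0.4200.
e_max = 0.3528.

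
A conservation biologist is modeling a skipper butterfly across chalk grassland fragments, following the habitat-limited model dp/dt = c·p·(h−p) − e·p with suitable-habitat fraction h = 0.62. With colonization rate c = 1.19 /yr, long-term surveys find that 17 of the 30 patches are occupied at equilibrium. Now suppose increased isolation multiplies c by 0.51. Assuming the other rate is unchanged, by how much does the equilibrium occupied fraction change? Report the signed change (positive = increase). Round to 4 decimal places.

Observed p* = 17/30 = 0.56667.
Balance c(h−p*) = e gives e = 1.19×(0.62 − 0.56667) = 0.06346.
New p* = 0.62 − e/c = 0.62 − 0.06346/0.60690 = 0.51544.
Δp* = 0.51544 − 0.56667 = -0.05123.

-0.0512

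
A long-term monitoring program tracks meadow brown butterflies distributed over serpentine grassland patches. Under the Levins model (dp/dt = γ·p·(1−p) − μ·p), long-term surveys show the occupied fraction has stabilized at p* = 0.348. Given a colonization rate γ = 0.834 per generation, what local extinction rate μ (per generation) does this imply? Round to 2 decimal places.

0.54

At equilibrium γ(1−p*) = μ.
μ = 0.834 × (1 − 0.348) = 0.834 × 0.6520 = 0.5438.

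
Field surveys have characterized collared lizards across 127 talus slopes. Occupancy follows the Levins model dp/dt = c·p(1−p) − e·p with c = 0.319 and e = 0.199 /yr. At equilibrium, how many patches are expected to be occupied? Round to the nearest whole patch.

48

p* = 1 − e/c = 1 − 0.199/0.319 = 0.3762.
Expected occupied patches = N × p* = 127 × 0.3762 = 47.77 ≈ 48.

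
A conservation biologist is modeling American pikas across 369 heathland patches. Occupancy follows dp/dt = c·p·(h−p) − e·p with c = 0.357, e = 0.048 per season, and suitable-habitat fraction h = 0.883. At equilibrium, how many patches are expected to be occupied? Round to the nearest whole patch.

276

p* = h − e/c = 0.883 − 0.1345 = 0.7485.
Expected occupied patches = N × p* = 369 × 0.7485 = 276.21 ≈ 276.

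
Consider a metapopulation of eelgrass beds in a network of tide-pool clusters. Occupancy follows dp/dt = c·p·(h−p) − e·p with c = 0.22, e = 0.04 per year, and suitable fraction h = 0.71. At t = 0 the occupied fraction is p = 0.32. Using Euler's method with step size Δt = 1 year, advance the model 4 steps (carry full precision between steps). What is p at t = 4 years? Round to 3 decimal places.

0.376

Update rule: p ← p + [c·p·(h−p) − e·p]·Δt with Δt = 1.
t = 1: p = 0.32000 + (+0.01466) = 0.33466
t = 2: p = 0.33466 + (+0.01425) = 0.34890
t = 3: p = 0.34890 + (+0.01376) = 0.36267
t = 4: p = 0.36267 + (+0.01321) = 0.37587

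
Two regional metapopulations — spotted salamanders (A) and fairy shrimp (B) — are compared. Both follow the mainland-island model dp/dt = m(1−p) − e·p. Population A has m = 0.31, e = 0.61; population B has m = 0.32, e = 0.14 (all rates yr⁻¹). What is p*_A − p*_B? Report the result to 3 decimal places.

A: p*_A = m/(m+e) = 0.31/0.9200 = 0.3370.
B: p*_B = 0.32/0.4600 = 0.6957.
p*_A − p*_B = 0.3370 − 0.6957 = -0.3587.

-0.359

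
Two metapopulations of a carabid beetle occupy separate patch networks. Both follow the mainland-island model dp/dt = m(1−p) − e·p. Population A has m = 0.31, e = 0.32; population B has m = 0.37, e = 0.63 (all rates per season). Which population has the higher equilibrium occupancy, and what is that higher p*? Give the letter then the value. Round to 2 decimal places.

A, 0.49

A: p*_A = m/(m+e) = 0.31/0.6300 = 0.4921.
B: p*_B = 0.37/1.0000 = 0.3700.
A is higher at 0.4921.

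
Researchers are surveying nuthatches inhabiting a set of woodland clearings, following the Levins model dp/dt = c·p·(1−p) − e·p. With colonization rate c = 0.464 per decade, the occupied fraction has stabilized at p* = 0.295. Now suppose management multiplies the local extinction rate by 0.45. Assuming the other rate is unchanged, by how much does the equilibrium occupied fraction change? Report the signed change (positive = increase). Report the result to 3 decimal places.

0.388

Balance c(1−p*) = e gives e = 0.464×(1 − 0.29500) = 0.32712.
New p* = 1 − e/c = 1 − 0.14720/0.46400 = 0.68276.
Δp* = 0.68276 − 0.29500 = +0.38776.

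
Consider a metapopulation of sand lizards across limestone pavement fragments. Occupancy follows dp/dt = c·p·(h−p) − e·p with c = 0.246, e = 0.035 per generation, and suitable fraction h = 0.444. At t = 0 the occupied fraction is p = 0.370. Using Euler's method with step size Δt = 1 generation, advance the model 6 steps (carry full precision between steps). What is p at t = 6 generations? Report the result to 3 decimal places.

0.341

Update rule: p ← p + [c·p·(h−p) − e·p]·Δt with Δt = 1.
p: 0.37000 → 0.36379  (Δp = -0.00621)
p: 0.36379 → 0.35823  (Δp = -0.00555)
p: 0.35823 → 0.35325  (Δp = -0.00498)
p: 0.35325 → 0.34877  (Δp = -0.00448)
p: 0.34877 → 0.34474  (Δp = -0.00404)
p: 0.34474 → 0.34109  (Δp = -0.00365)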